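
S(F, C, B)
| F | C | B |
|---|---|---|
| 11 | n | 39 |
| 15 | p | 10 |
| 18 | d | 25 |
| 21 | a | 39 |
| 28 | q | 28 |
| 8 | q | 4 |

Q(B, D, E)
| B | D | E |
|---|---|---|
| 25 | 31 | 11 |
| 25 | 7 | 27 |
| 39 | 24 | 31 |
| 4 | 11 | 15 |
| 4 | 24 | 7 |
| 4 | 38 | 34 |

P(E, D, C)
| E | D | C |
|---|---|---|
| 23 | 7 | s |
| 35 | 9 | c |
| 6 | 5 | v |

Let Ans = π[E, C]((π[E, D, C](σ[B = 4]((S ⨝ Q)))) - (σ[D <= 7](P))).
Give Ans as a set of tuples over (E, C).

Joining S and Q on B yields {(11, n, 39, 24, 31), (18, d, 25, 31, 11), (18, d, 25, 7, 27), (21, a, 39, 24, 31), (8, q, 4, 11, 15), (8, q, 4, 24, 7), (8, q, 4, 38, 34)}.
σ[B = 4]: keep tuples satisfying B = 4 → {(8, q, 4, 11, 15), (8, q, 4, 24, 7), (8, q, 4, 38, 34)}
Keep only column(s) E, D, C: {(15, 11, q), (34, 38, q), (7, 24, q)}
σ[D <= 7]: keep tuples satisfying D <= 7 → {(23, 7, s), (6, 5, v)}
Difference: {(15, 11, q), (34, 38, q), (7, 24, q)} with {(23, 7, s), (6, 5, v)} → {(15, 11, q), (34, 38, q), (7, 24, q)}
Keep only column(s) E, C: {(15, q), (34, q), (7, q)}

{(15, q), (34, q), (7, q)}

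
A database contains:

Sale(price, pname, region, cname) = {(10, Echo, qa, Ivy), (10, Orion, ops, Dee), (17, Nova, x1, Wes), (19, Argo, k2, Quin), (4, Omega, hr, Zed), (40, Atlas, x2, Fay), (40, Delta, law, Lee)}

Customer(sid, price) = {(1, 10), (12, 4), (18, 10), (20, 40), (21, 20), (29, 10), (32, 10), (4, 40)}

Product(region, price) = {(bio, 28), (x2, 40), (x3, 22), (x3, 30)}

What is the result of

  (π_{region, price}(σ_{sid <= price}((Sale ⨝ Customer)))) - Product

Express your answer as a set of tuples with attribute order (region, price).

Sale ⋈ Customer (natural join on price): {(10, Echo, qa, Ivy, 1), (10, Echo, qa, Ivy, 18), (10, Echo, qa, Ivy, 29), (10, Echo, qa, Ivy, 32), (10, Orion, ops, Dee, 1), (10, Orion, ops, Dee, 18), (10, Orion, ops, Dee, 29), (10, Orion, ops, Dee, 32), (4, Omega, hr, Zed, 12), (40, Atlas, x2, Fay, 20), (40, Atlas, x2, Fay, 4), (40, Delta, law, Lee, 20), (40, Delta, law, Lee, 4)}
σ[sid <= price]: keep tuples satisfying sid <= price → {(10, Echo, qa, Ivy, 1), (10, Orion, ops, Dee, 1), (40, Atlas, x2, Fay, 20), (40, Atlas, x2, Fay, 4), (40, Delta, law, Lee, 20), (40, Delta, law, Lee, 4)}
Projecting to region, price (2 duplicate(s) eliminated): {(law, 40), (ops, 10), (qa, 10), (x2, 40)}
Set difference of the two operands is {(law, 40), (ops, 10), (qa, 10)}.

{(law, 40), (ops, 10), (qa, 10)}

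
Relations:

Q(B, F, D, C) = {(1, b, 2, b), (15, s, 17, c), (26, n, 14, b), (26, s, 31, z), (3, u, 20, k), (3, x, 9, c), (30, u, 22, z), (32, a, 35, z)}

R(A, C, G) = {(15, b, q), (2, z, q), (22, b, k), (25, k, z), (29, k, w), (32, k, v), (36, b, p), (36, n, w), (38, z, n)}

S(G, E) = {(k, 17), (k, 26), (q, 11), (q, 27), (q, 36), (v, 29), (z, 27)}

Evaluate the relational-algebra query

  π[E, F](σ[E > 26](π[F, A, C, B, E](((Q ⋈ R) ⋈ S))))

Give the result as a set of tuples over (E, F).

Joining Q and R on C yields {(1, b, 2, b, 15, q), (1, b, 2, b, 22, k), (1, b, 2, b, 36, p), (26, n, 14, b, 15, q), (26, n, 14, b, 22, k), (26, n, 14, b, 36, p), (26, s, 31, z, 2, q), (26, s, 31, z, 38, n), (3, u, 20, k, 25, z), (3, u, 20, k, 29, w), (3, u, 20, k, 32, v), (30, u, 22, z, 2, q), (30, u, 22, z, 38, n), (32, a, 35, z, 2, q), (32, a, 35, z, 38, n)}.
Joining (Q ⋈ R) and S on G yields {(1, b, 2, b, 15, q, 11), (1, b, 2, b, 15, q, 27), (1, b, 2, b, 15, q, 36), (1, b, 2, b, 22, k, 17), (1, b, 2, b, 22, k, 26), (26, n, 14, b, 15, q, 11), (26, n, 14, b, 15, q, 27), (26, n, 14, b, 15, q, 36), (26, n, 14, b, 22, k, 17), (26, n, 14, b, 22, k, 26), (26, s, 31, z, 2, q, 11), (26, s, 31, z, 2, q, 27), (26, s, 31, z, 2, q, 36), (3, u, 20, k, 25, z, 27), (3, u, 20, k, 32, v, 29), (30, u, 22, z, 2, q, 11), (30, u, 22, z, 2, q, 27), (30, u, 22, z, 2, q, 36), (32, a, 35, z, 2, q, 11), (32, a, 35, z, 2, q, 27), (32, a, 35, z, 2, q, 36)}.
Keep only column(s) F, A, C, B, E: {(a, 2, z, 32, 11), (a, 2, z, 32, 27), (a, 2, z, 32, 36), (b, 15, b, 1, 11), (b, 15, b, 1, 27), (b, 15, b, 1, 36), (b, 22, b, 1, 17), (b, 22, b, 1, 26), (n, 15, b, 26, 11), (n, 15, b, 26, 27), (n, 15, b, 26, 36), (n, 22, b, 26, 17), (n, 22, b, 26, 26), (s, 2, z, 26, 11), (s, 2, z, 26, 27), (s, 2, z, 26, 36), (u, 2, z, 30, 11), (u, 2, z, 30, 27), (u, 2, z, 30, 36), (u, 25, k, 3, 27), (u, 32, k, 3, 29)}
Apply σ_{E > 26}; surviving tuples: {(a, 2, z, 32, 27), (a, 2, z, 32, 36), (b, 15, b, 1, 27), (b, 15, b, 1, 36), (n, 15, b, 26, 27), (n, 15, b, 26, 36), (s, 2, z, 26, 27), (s, 2, z, 26, 36), (u, 2, z, 30, 27), (u, 2, z, 30, 36), (u, 25, k, 3, 27), (u, 32, k, 3, 29)}
Keep only column(s) E, F (1 duplicate(s) eliminated): {(27, a), (27, b), (27, n), (27, s), (27, u), (29, u), (36, a), (36, b), (36, n), (36, s), (36, u)}

{(27, a), (27, b), (27, n), (27, s), (27, u), (29, u), (36, a), (36, b), (36, n), (36, s), (36, u)}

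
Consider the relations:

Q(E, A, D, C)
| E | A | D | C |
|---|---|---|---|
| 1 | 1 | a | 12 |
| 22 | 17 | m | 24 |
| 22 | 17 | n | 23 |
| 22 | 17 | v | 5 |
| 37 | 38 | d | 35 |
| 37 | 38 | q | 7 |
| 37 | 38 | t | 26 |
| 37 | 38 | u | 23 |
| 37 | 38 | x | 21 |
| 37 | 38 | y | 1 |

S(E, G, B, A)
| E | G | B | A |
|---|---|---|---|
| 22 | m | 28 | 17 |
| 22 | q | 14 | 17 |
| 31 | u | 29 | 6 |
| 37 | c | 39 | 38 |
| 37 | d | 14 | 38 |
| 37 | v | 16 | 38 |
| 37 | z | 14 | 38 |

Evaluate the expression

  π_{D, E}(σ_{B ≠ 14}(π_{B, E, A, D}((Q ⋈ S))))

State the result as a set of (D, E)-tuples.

Q ⋈ S (natural join on E, A): {(22, 17, m, 24, m, 28), (22, 17, m, 24, q, 14), (22, 17, n, 23, m, 28), (22, 17, n, 23, q, 14), (22, 17, v, 5, m, 28), (22, 17, v, 5, q, 14), (37, 38, d, 35, c, 39), (37, 38, d, 35, d, 14), (37, 38, d, 35, v, 16), (37, 38, d, 35, z, 14), (37, 38, q, 7, c, 39), (37, 38, q, 7, d, 14), (37, 38, q, 7, v, 16), (37, 38, q, 7, z, 14), (37, 38, t, 26, c, 39), (37, 38, t, 26, d, 14), (37, 38, t, 26, v, 16), (37, 38, t, 26, z, 14), (37, 38, u, 23, c, 39), (37, 38, u, 23, d, 14), (37, 38, u, 23, v, 16), (37, 38, u, 23, z, 14), (37, 38, x, 21, c, 39), (37, 38, x, 21, d, 14), (37, 38, x, 21, v, 16), (37, 38, x, 21, z, 14), (37, 38, y, 1, c, 39), (37, 38, y, 1, d, 14), (37, 38, y, 1, v, 16), (37, 38, y, 1, z, 14)}
Projecting to B, E, A, D (6 duplicate(s) eliminated): {(14, 22, 17, m), (14, 22, 17, n), (14, 22, 17, v), (14, 37, 38, d), (14, 37, 38, q), (14, 37, 38, t), (14, 37, 38, u), (14, 37, 38, x), (14, 37, 38, y), (16, 37, 38, d), (16, 37, 38, q), (16, 37, 38, t), (16, 37, 38, u), (16, 37, 38, x), (16, 37, 38, y), (28, 22, 17, m), (28, 22, 17, n), (28, 22, 17, v), (39, 37, 38, d), (39, 37, 38, q), (39, 37, 38, t), (39, 37, 38, u), (39, 37, 38, x), (39, 37, 38, y)}
Selection B ≠ 14: {(16, 37, 38, d), (16, 37, 38, q), (16, 37, 38, t), (16, 37, 38, u), (16, 37, 38, x), (16, 37, 38, y), (28, 22, 17, m), (28, 22, 17, n), (28, 22, 17, v), (39, 37, 38, d), (39, 37, 38, q), (39, 37, 38, t), (39, 37, 38, u), (39, 37, 38, x), (39, 37, 38, y)}
Projecting to D, E (6 duplicate(s) eliminated): {(d, 37), (m, 22), (n, 22), (q, 37), (t, 37), (u, 37), (v, 22), (x, 37), (y, 37)}

{(d, 37), (m, 22), (n, 22), (q, 37), (t, 37), (u, 37), (v, 22), (x, 37), (y, 37)}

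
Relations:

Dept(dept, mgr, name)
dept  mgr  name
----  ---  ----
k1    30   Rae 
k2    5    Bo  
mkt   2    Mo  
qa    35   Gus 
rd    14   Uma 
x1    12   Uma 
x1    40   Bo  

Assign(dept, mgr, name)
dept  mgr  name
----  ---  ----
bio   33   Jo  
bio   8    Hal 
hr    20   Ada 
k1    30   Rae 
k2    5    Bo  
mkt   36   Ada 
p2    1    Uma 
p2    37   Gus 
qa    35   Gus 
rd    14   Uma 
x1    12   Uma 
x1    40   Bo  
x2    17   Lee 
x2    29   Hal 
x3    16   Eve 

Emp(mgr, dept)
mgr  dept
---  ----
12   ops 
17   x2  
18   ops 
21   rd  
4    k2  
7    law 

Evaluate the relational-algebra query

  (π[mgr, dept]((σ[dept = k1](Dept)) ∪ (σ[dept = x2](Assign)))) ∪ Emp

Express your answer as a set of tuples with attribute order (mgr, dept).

{(12, ops), (17, x2), (18, ops), (21, rd), (29, x2), (30, k1), (4, k2), (7, law)}

Selection dept = k1: {(k1, 30, Rae)}
Selection dept = x2: {(x2, 17, Lee), (x2, 29, Hal)}
Union: {(k1, 30, Rae)} with {(x2, 17, Lee), (x2, 29, Hal)} → {(k1, 30, Rae), (x2, 17, Lee), (x2, 29, Hal)}
Projecting to mgr, dept: {(17, x2), (29, x2), (30, k1)}
Union: {(17, x2), (29, x2), (30, k1)} with {(12, ops), (17, x2), (18, ops), (21, rd), (4, k2), (7, law)} → {(12, ops), (17, x2), (18, ops), (21, rd), (29, x2), (30, k1), (4, k2), (7, law)}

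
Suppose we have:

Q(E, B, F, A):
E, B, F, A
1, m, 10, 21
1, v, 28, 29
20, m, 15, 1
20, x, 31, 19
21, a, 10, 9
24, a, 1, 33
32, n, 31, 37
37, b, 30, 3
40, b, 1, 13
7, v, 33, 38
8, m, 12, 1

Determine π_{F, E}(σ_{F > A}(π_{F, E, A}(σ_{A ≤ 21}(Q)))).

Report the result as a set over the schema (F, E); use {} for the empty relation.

{(10, 21), (12, 8), (15, 20), (30, 37), (31, 20)}

σ[A ≤ 21]: keep tuples satisfying A ≤ 21 → {(1, m, 10, 21), (20, m, 15, 1), (20, x, 31, 19), (21, a, 10, 9), (37, b, 30, 3), (40, b, 1, 13), (8, m, 12, 1)}
π[F, E, A]: project onto (F, E, A) → {(1, 40, 13), (10, 1, 21), (10, 21, 9), (12, 8, 1), (15, 20, 1), (30, 37, 3), (31, 20, 19)}
σ[F > A]: keep tuples satisfying F > A → {(10, 21, 9), (12, 8, 1), (15, 20, 1), (30, 37, 3), (31, 20, 19)}
π[F, E]: project onto (F, E) → {(10, 21), (12, 8), (15, 20), (30, 37), (31, 20)}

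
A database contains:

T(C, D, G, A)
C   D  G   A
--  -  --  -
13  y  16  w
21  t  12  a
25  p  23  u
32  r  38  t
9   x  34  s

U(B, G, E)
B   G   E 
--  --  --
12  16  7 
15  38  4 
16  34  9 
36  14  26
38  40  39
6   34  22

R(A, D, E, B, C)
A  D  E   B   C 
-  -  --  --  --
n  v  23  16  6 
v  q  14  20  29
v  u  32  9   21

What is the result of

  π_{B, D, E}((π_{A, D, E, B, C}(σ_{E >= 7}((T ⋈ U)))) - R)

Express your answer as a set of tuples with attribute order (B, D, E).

T ⋈ U (natural join on G): {(13, y, 16, w, 12, 7), (32, r, 38, t, 15, 4), (9, x, 34, s, 16, 9), (9, x, 34, s, 6, 22)}
σ[E >= 7]: keep tuples satisfying E >= 7 → {(13, y, 16, w, 12, 7), (9, x, 34, s, 16, 9), (9, x, 34, s, 6, 22)}
Projecting to A, D, E, B, C: {(s, x, 22, 6, 9), (s, x, 9, 16, 9), (w, y, 7, 12, 13)}
Difference: {(s, x, 22, 6, 9), (s, x, 9, 16, 9), (w, y, 7, 12, 13)} with {(n, v, 23, 16, 6), (v, q, 14, 20, 29), (v, u, 32, 9, 21)} → {(s, x, 22, 6, 9), (s, x, 9, 16, 9), (w, y, 7, 12, 13)}
Projecting to B, D, E: {(12, y, 7), (16, x, 9), (6, x, 22)}

{(12, y, 7), (16, x, 9), (6, x, 22)}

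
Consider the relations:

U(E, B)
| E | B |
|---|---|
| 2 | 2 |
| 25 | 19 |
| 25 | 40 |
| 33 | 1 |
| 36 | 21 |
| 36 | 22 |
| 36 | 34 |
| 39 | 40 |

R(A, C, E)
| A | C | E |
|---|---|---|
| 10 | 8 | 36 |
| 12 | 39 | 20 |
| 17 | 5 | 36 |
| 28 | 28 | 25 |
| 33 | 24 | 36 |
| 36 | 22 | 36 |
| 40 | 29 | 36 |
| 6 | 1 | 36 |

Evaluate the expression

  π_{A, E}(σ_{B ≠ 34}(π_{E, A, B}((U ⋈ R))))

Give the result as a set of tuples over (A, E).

{(10, 36), (17, 36), (28, 25), (33, 36), (36, 36), (40, 36), (6, 36)}

Joining U and R on E yields {(25, 19, 28, 28), (25, 40, 28, 28), (36, 21, 10, 8), (36, 21, 17, 5), (36, 21, 33, 24), (36, 21, 36, 22), (36, 21, 40, 29), (36, 21, 6, 1), (36, 22, 10, 8), (36, 22, 17, 5), (36, 22, 33, 24), (36, 22, 36, 22), (36, 22, 40, 29), (36, 22, 6, 1), (36, 34, 10, 8), (36, 34, 17, 5), (36, 34, 33, 24), (36, 34, 36, 22), (36, 34, 40, 29), (36, 34, 6, 1)}.
π_{E, A, B} gives {(25, 28, 19), (25, 28, 40), (36, 10, 21), (36, 10, 22), (36, 10, 34), (36, 17, 21), (36, 17, 22), (36, 17, 34), (36, 33, 21), (36, 33, 22), (36, 33, 34), (36, 36, 21), (36, 36, 22), (36, 36, 34), (36, 40, 21), (36, 40, 22), (36, 40, 34), (36, 6, 21), (36, 6, 22), (36, 6, 34)}.
σ[B ≠ 34]: keep tuples satisfying B ≠ 34 → {(25, 28, 19), (25, 28, 40), (36, 10, 21), (36, 10, 22), (36, 17, 21), (36, 17, 22), (36, 33, 21), (36, 33, 22), (36, 36, 21), (36, 36, 22), (36, 40, 21), (36, 40, 22), (36, 6, 21), (36, 6, 22)}
π_{A, E} gives {(10, 36), (17, 36), (28, 25), (33, 36), (36, 36), (40, 36), (6, 36)} (7 duplicate(s) eliminated).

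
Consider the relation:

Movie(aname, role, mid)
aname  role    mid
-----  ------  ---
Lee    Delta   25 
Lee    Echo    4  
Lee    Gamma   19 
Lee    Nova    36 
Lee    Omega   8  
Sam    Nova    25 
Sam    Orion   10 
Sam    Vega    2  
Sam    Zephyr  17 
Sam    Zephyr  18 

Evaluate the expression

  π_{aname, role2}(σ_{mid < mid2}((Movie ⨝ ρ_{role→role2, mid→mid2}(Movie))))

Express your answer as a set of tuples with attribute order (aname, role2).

{(Lee, Delta), (Lee, Gamma), (Lee, Nova), (Lee, Omega), (Sam, Nova), (Sam, Orion), (Sam, Zephyr)}

ρ[role→role2, mid→mid2]: schema becomes (aname, role2, mid2); tuples unchanged.
Joining Movie and ρ_{role→role2, mid→mid2}(Movie) on aname yields {(Lee, Delta, 25, Delta, 25), (Lee, Delta, 25, Echo, 4), (Lee, Delta, 25, Gamma, 19), (Lee, Delta, 25, Nova, 36), (Lee, Delta, 25, Omega, 8), (Lee, Echo, 4, Delta, 25), (Lee, Echo, 4, Echo, 4), (Lee, Echo, 4, Gamma, 19), (Lee, Echo, 4, Nova, 36), (Lee, Echo, 4, Omega, 8), (Lee, Gamma, 19, Delta, 25), (Lee, Gamma, 19, Echo, 4), (Lee, Gamma, 19, Gamma, 19), (Lee, Gamma, 19, Nova, 36), (Lee, Gamma, 19, Omega, 8), (Lee, Nova, 36, Delta, 25), (Lee, Nova, 36, Echo, 4), (Lee, Nova, 36, Gamma, 19), (Lee, Nova, 36, Nova, 36), (Lee, Nova, 36, Omega, 8), (Lee, Omega, 8, Delta, 25), (Lee, Omega, 8, Echo, 4), (Lee, Omega, 8, Gamma, 19), (Lee, Omega, 8, Nova, 36), (Lee, Omega, 8, Omega, 8), (Sam, Nova, 25, Nova, 25), (Sam, Nova, 25, Orion, 10), (Sam, Nova, 25, Vega, 2), (Sam, Nova, 25, Zephyr, 17), (Sam, Nova, 25, Zephyr, 18), (Sam, Orion, 10, Nova, 25), (Sam, Orion, 10, Orion, 10), (Sam, Orion, 10, Vega, 2), (Sam, Orion, 10, Zephyr, 17), (Sam, Orion, 10, Zephyr, 18), (Sam, Vega, 2, Nova, 25), (Sam, Vega, 2, Orion, 10), (Sam, Vega, 2, Vega, 2), (Sam, Vega, 2, Zephyr, 17), (Sam, Vega, 2, Zephyr, 18), (Sam, Zephyr, 17, Nova, 25), (Sam, Zephyr, 17, Orion, 10), (Sam, Zephyr, 17, Vega, 2), (Sam, Zephyr, 17, Zephyr, 17), (Sam, Zephyr, 17, Zephyr, 18), (Sam, Zephyr, 18, Nova, 25), (Sam, Zephyr, 18, Orion, 10), (Sam, Zephyr, 18, Vega, 2), (Sam, Zephyr, 18, Zephyr, 17), (Sam, Zephyr, 18, Zephyr, 18)}.
Selection mid < mid2: {(Lee, Delta, 25, Nova, 36), (Lee, Echo, 4, Delta, 25), (Lee, Echo, 4, Gamma, 19), (Lee, Echo, 4, Nova, 36), (Lee, Echo, 4, Omega, 8), (Lee, Gamma, 19, Delta, 25), (Lee, Gamma, 19, Nova, 36), (Lee, Omega, 8, Delta, 25), (Lee, Omega, 8, Gamma, 19), (Lee, Omega, 8, Nova, 36), (Sam, Orion, 10, Nova, 25), (Sam, Orion, 10, Zephyr, 17), (Sam, Orion, 10, Zephyr, 18), (Sam, Vega, 2, Nova, 25), (Sam, Vega, 2, Orion, 10), (Sam, Vega, 2, Zephyr, 17), (Sam, Vega, 2, Zephyr, 18), (Sam, Zephyr, 17, Nova, 25), (Sam, Zephyr, 17, Zephyr, 18), (Sam, Zephyr, 18, Nova, 25)}
Keep only column(s) aname, role2 (13 duplicate(s) eliminated): {(Lee, Delta), (Lee, Gamma), (Lee, Nova), (Lee, Omega), (Sam, Nova), (Sam, Orion), (Sam, Zephyr)}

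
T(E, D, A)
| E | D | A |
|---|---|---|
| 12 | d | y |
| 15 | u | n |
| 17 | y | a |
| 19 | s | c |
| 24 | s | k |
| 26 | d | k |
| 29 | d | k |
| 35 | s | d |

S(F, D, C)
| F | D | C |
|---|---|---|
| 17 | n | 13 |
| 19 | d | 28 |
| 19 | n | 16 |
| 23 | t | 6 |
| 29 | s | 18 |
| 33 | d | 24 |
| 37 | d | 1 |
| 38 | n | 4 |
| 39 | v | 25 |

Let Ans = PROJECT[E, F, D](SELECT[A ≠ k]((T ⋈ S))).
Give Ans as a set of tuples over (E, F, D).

{(12, 19, d), (12, 33, d), (12, 37, d), (19, 29, s), (35, 29, s)}

Natural join on D: {(12, d, y, 19, 28), (12, d, y, 33, 24), (12, d, y, 37, 1), (19, s, c, 29, 18), (24, s, k, 29, 18), (26, d, k, 19, 28), (26, d, k, 33, 24), (26, d, k, 37, 1), (29, d, k, 19, 28), (29, d, k, 33, 24), (29, d, k, 37, 1), (35, s, d, 29, 18)}
σ[A ≠ k]: keep tuples satisfying A ≠ k → {(12, d, y, 19, 28), (12, d, y, 33, 24), (12, d, y, 37, 1), (19, s, c, 29, 18), (35, s, d, 29, 18)}
π_{E, F, D} gives {(12, 19, d), (12, 33, d), (12, 37, d), (19, 29, s), (35, 29, s)}.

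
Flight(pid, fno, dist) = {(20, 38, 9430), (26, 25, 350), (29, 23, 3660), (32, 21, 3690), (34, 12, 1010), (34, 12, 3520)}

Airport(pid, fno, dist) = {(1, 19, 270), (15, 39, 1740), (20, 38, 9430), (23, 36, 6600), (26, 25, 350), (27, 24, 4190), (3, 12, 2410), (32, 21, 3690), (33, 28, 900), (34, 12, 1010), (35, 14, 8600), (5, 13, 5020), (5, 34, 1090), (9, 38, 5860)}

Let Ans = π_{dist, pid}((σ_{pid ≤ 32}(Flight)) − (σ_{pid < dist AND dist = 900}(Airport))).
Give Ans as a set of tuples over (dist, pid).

Filtering on pid ≤ 32 leaves {(20, 38, 9430), (26, 25, 350), (29, 23, 3660), (32, 21, 3690)}.
Filtering on pid < dist AND dist = 900 leaves {(33, 28, 900)}.
Difference: {(20, 38, 9430), (26, 25, 350), (29, 23, 3660), (32, 21, 3690)} with {(33, 28, 900)} → {(20, 38, 9430), (26, 25, 350), (29, 23, 3660), (32, 21, 3690)}
π_{dist, pid} gives {(350, 26), (3660, 29), (3690, 32), (9430, 20)}.

{(350, 26), (3660, 29), (3690, 32), (9430, 20)}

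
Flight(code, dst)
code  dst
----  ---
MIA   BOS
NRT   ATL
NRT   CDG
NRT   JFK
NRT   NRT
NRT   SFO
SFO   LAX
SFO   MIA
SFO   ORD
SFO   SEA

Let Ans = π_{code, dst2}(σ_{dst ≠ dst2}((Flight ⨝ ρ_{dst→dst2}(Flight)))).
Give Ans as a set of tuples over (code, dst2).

{(NRT, ATL), (NRT, CDG), (NRT, JFK), (NRT, NRT), (NRT, SFO), (SFO, LAX), (SFO, MIA), (SFO, ORD), (SFO, SEA)}

ρ[dst→dst2]: schema becomes (code, dst2); tuples unchanged.
Natural join on code: {(MIA, BOS, BOS), (NRT, ATL, ATL), (NRT, ATL, CDG), (NRT, ATL, JFK), (NRT, ATL, NRT), (NRT, ATL, SFO), (NRT, CDG, ATL), (NRT, CDG, CDG), (NRT, CDG, JFK), (NRT, CDG, NRT), (NRT, CDG, SFO), (NRT, JFK, ATL), (NRT, JFK, CDG), (NRT, JFK, JFK), (NRT, JFK, NRT), (NRT, JFK, SFO), (NRT, NRT, ATL), (NRT, NRT, CDG), (NRT, NRT, JFK), (NRT, NRT, NRT), (NRT, NRT, SFO), (NRT, SFO, ATL), (NRT, SFO, CDG), (NRT, SFO, JFK), (NRT, SFO, NRT), (NRT, SFO, SFO), (SFO, LAX, LAX), (SFO, LAX, MIA), (SFO, LAX, ORD), (SFO, LAX, SEA), (SFO, MIA, LAX), (SFO, MIA, MIA), (SFO, MIA, ORD), (SFO, MIA, SEA), (SFO, ORD, LAX), (SFO, ORD, MIA), (SFO, ORD, ORD), (SFO, ORD, SEA), (SFO, SEA, LAX), (SFO, SEA, MIA), (SFO, SEA, ORD), (SFO, SEA, SEA)}
Apply σ_{dst ≠ dst2}; surviving tuples: {(NRT, ATL, CDG), (NRT, ATL, JFK), (NRT, ATL, NRT), (NRT, ATL, SFO), (NRT, CDG, ATL), (NRT, CDG, JFK), (NRT, CDG, NRT), (NRT, CDG, SFO), (NRT, JFK, ATL), (NRT, JFK, CDG), (NRT, JFK, NRT), (NRT, JFK, SFO), (NRT, NRT, ATL), (NRT, NRT, CDG), (NRT, NRT, JFK), (NRT, NRT, SFO), (NRT, SFO, ATL), (NRT, SFO, CDG), (NRT, SFO, JFK), (NRT, SFO, NRT), (SFO, LAX, MIA), (SFO, LAX, ORD), (SFO, LAX, SEA), (SFO, MIA, LAX), (SFO, MIA, ORD), (SFO, MIA, SEA), (SFO, ORD, LAX), (SFO, ORD, MIA), (SFO, ORD, SEA), (SFO, SEA, LAX), (SFO, SEA, MIA), (SFO, SEA, ORD)}
Projecting to code, dst2 (23 duplicate(s) eliminated): {(NRT, ATL), (NRT, CDG), (NRT, JFK), (NRT, NRT), (NRT, SFO), (SFO, LAX), (SFO, MIA), (SFO, ORD), (SFO, SEA)}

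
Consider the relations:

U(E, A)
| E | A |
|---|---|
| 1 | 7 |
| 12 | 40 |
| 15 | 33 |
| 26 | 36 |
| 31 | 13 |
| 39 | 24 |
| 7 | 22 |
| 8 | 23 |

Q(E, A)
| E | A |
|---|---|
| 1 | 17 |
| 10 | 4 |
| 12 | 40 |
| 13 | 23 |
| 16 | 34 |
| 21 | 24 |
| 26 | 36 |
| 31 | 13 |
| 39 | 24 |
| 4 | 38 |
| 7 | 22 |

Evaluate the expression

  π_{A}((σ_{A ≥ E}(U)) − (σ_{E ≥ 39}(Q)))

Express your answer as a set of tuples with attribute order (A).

Filtering on A ≥ E leaves {(1, 7), (12, 40), (15, 33), (26, 36), (7, 22), (8, 23)}.
Filtering on E ≥ 39 leaves {(39, 24)}.
Difference: {(1, 7), (12, 40), (15, 33), (26, 36), (7, 22), (8, 23)} with {(39, 24)} → {(1, 7), (12, 40), (15, 33), (26, 36), (7, 22), (8, 23)}
Keep only column(s) A: {22, 23, 33, 36, 40, 7}

{22, 23, 33, 36, 40, 7}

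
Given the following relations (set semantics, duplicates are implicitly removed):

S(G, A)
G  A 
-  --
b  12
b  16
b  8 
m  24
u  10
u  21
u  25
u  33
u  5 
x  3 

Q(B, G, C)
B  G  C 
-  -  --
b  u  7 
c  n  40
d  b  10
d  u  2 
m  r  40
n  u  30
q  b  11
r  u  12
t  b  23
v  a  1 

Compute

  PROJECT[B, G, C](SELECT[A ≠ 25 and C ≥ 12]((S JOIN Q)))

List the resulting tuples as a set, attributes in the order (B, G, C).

{(n, u, 30), (r, u, 12), (t, b, 23)}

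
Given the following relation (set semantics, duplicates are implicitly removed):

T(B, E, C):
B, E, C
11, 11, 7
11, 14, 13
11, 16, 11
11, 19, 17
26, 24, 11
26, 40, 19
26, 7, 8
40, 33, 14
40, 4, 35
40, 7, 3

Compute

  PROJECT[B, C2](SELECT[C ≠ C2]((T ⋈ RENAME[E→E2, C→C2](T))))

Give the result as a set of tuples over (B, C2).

{(11, 11), (11, 13), (11, 17), (11, 7), (26, 11), (26, 19), (26, 8), (40, 14), (40, 3), (40, 35)}

ρ[E→E2, C→C2]: schema becomes (B, E2, C2); tuples unchanged.
Natural join on B: {(11, 11, 7, 11, 7), (11, 11, 7, 14, 13), (11, 11, 7, 16, 11), (11, 11, 7, 19, 17), (11, 14, 13, 11, 7), (11, 14, 13, 14, 13), (11, 14, 13, 16, 11), (11, 14, 13, 19, 17), (11, 16, 11, 11, 7), (11, 16, 11, 14, 13), (11, 16, 11, 16, 11), (11, 16, 11, 19, 17), (11, 19, 17, 11, 7), (11, 19, 17, 14, 13), (11, 19, 17, 16, 11), (11, 19, 17, 19, 17), (26, 24, 11, 24, 11), (26, 24, 11, 40, 19), (26, 24, 11, 7, 8), (26, 40, 19, 24, 11), (26, 40, 19, 40, 19), (26, 40, 19, 7, 8), (26, 7, 8, 24, 11), (26, 7, 8, 40, 19), (26, 7, 8, 7, 8), (40, 33, 14, 33, 14), (40, 33, 14, 4, 35), (40, 33, 14, 7, 3), (40, 4, 35, 33, 14), (40, 4, 35, 4, 35), (40, 4, 35, 7, 3), (40, 7, 3, 33, 14), (40, 7, 3, 4, 35), (40, 7, 3, 7, 3)}
Selection C ≠ C2: {(11, 11, 7, 14, 13), (11, 11, 7, 16, 11), (11, 11, 7, 19, 17), (11, 14, 13, 11, 7), (11, 14, 13, 16, 11), (11, 14, 13, 19, 17), (11, 16, 11, 11, 7), (11, 16, 11, 14, 13), (11, 16, 11, 19, 17), (11, 19, 17, 11, 7), (11, 19, 17, 14, 13), (11, 19, 17, 16, 11), (26, 24, 11, 40, 19), (26, 24, 11, 7, 8), (26, 40, 19, 24, 11), (26, 40, 19, 7, 8), (26, 7, 8, 24, 11), (26, 7, 8, 40, 19), (40, 33, 14, 4, 35), (40, 33, 14, 7, 3), (40, 4, 35, 33, 14), (40, 4, 35, 7, 3), (40, 7, 3, 33, 14), (40, 7, 3, 4, 35)}
Projecting to B, C2 (14 duplicate(s) eliminated): {(11, 11), (11, 13), (11, 17), (11, 7), (26, 11), (26, 19), (26, 8), (40, 14), (40, 3), (40, 35)}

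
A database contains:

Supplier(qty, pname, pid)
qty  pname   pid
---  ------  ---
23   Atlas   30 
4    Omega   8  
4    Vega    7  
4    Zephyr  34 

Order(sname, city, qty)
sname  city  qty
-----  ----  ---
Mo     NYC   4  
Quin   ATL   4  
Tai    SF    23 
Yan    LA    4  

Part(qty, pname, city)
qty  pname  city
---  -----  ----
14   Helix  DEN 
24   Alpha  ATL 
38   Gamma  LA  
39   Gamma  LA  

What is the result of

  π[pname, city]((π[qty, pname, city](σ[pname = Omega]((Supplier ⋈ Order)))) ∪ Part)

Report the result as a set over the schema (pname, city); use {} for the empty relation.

{(Alpha, ATL), (Gamma, LA), (Helix, DEN), (Omega, ATL), (Omega, LA), (Omega, NYC)}

Natural join on qty: {(23, Atlas, 30, Tai, SF), (4, Omega, 8, Mo, NYC), (4, Omega, 8, Quin, ATL), (4, Omega, 8, Yan, LA), (4, Vega, 7, Mo, NYC), (4, Vega, 7, Quin, ATL), (4, Vega, 7, Yan, LA), (4, Zephyr, 34, Mo, NYC), (4, Zephyr, 34, Quin, ATL), (4, Zephyr, 34, Yan, LA)}
Selection pname = Omega: {(4, Omega, 8, Mo, NYC), (4, Omega, 8, Quin, ATL), (4, Omega, 8, Yan, LA)}
π[qty, pname, city]: project onto (qty, pname, city) → {(4, Omega, ATL), (4, Omega, LA), (4, Omega, NYC)}
Set union of the two operands is {(14, Helix, DEN), (24, Alpha, ATL), (38, Gamma, LA), (39, Gamma, LA), (4, Omega, ATL), (4, Omega, LA), (4, Omega, NYC)}.
π[pname, city]: project onto (pname, city) (1 duplicate(s) eliminated) → {(Alpha, ATL), (Gamma, LA), (Helix, DEN), (Omega, ATL), (Omega, LA), (Omega, NYC)}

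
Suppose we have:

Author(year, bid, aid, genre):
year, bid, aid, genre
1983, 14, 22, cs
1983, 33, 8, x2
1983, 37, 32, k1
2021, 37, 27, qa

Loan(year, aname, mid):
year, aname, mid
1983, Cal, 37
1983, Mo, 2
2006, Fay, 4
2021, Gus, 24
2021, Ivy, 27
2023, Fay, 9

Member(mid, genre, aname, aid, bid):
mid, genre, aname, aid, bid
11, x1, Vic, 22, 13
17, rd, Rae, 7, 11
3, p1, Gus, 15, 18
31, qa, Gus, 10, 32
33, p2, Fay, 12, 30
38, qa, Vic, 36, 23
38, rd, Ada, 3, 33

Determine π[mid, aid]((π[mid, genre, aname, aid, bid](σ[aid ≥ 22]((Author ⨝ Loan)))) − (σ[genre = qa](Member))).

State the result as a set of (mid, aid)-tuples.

{(2, 22), (2, 32), (24, 27), (27, 27), (37, 22), (37, 32)}

Author ⋈ Loan (natural join on year): {(1983, 14, 22, cs, Cal, 37), (1983, 14, 22, cs, Mo, 2), (1983, 33, 8, x2, Cal, 37), (1983, 33, 8, x2, Mo, 2), (1983, 37, 32, k1, Cal, 37), (1983, 37, 32, k1, Mo, 2), (2021, 37, 27, qa, Gus, 24), (2021, 37, 27, qa, Ivy, 27)}
σ[aid ≥ 22]: keep tuples satisfying aid ≥ 22 → {(1983, 14, 22, cs, Cal, 37), (1983, 14, 22, cs, Mo, 2), (1983, 37, 32, k1, Cal, 37), (1983, 37, 32, k1, Mo, 2), (2021, 37, 27, qa, Gus, 24), (2021, 37, 27, qa, Ivy, 27)}
π_{mid, genre, aname, aid, bid} gives {(2, cs, Mo, 22, 14), (2, k1, Mo, 32, 37), (24, qa, Gus, 27, 37), (27, qa, Ivy, 27, 37), (37, cs, Cal, 22, 14), (37, k1, Cal, 32, 37)}.
σ[genre = qa]: keep tuples satisfying genre = qa → {(31, qa, Gus, 10, 32), (38, qa, Vic, 36, 23)}
Set difference of the two operands is {(2, cs, Mo, 22, 14), (2, k1, Mo, 32, 37), (24, qa, Gus, 27, 37), (27, qa, Ivy, 27, 37), (37, cs, Cal, 22, 14), (37, k1, Cal, 32, 37)}.
π_{mid, aid} gives {(2, 22), (2, 32), (24, 27), (27, 27), (37, 22), (37, 32)}.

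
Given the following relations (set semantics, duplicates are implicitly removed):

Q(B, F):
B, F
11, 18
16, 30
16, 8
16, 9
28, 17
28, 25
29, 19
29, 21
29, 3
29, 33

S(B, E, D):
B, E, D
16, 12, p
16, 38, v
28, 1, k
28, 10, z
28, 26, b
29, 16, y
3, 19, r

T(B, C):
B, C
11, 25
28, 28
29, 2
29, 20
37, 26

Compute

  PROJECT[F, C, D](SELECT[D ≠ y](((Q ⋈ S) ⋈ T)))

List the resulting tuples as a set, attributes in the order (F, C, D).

{(17, 28, b), (17, 28, k), (17, 28, z), (25, 28, b), (25, 28, k), (25, 28, z)}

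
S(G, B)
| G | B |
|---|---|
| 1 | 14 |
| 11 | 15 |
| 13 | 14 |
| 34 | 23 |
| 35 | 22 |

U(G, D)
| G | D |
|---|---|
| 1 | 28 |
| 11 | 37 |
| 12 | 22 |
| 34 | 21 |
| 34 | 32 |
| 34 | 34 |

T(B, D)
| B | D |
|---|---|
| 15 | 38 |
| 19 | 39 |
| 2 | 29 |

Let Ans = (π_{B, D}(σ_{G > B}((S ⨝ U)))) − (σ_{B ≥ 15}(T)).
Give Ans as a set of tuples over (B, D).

{(23, 21), (23, 32), (23, 34)}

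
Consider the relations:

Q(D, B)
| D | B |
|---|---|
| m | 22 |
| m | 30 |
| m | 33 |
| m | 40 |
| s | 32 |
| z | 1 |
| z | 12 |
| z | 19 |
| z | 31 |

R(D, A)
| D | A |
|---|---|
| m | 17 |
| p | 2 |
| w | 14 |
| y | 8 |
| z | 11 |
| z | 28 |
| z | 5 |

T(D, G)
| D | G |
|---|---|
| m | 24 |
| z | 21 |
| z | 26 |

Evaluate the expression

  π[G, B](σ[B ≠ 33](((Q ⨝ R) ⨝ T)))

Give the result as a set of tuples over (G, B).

Natural join on D: {(m, 22, 17), (m, 30, 17), (m, 33, 17), (m, 40, 17), (z, 1, 11), (z, 1, 28), (z, 1, 5), (z, 12, 11), (z, 12, 28), (z, 12, 5), (z, 19, 11), (z, 19, 28), (z, 19, 5), (z, 31, 11), (z, 31, 28), (z, 31, 5)}
Natural join on D: {(m, 22, 17, 24), (m, 30, 17, 24), (m, 33, 17, 24), (m, 40, 17, 24), (z, 1, 11, 21), (z, 1, 11, 26), (z, 1, 28, 21), (z, 1, 28, 26), (z, 1, 5, 21), (z, 1, 5, 26), (z, 12, 11, 21), (z, 12, 11, 26), (z, 12, 28, 21), (z, 12, 28, 26), (z, 12, 5, 21), (z, 12, 5, 26), (z, 19, 11, 21), (z, 19, 11, 26), (z, 19, 28, 21), (z, 19, 28, 26), (z, 19, 5, 21), (z, 19, 5, 26), (z, 31, 11, 21), (z, 31, 11, 26), (z, 31, 28, 21), (z, 31, 28, 26), (z, 31, 5, 21), (z, 31, 5, 26)}
Selection B ≠ 33: {(m, 22, 17, 24), (m, 30, 17, 24), (m, 40, 17, 24), (z, 1, 11, 21), (z, 1, 11, 26), (z, 1, 28, 21), (z, 1, 28, 26), (z, 1, 5, 21), (z, 1, 5, 26), (z, 12, 11, 21), (z, 12, 11, 26), (z, 12, 28, 21), (z, 12, 28, 26), (z, 12, 5, 21), (z, 12, 5, 26), (z, 19, 11, 21), (z, 19, 11, 26), (z, 19, 28, 21), (z, 19, 28, 26), (z, 19, 5, 21), (z, 19, 5, 26), (z, 31, 11, 21), (z, 31, 11, 26), (z, 31, 28, 21), (z, 31, 28, 26), (z, 31, 5, 21), (z, 31, 5, 26)}
Keep only column(s) G, B (16 duplicate(s) eliminated): {(21, 1), (21, 12), (21, 19), (21, 31), (24, 22), (24, 30), (24, 40), (26, 1), (26, 12), (26, 19), (26, 31)}

{(21, 1), (21, 12), (21, 19), (21, 31), (24, 22), (24, 30), (24, 40), (26, 1), (26, 12), (26, 19), (26, 31)}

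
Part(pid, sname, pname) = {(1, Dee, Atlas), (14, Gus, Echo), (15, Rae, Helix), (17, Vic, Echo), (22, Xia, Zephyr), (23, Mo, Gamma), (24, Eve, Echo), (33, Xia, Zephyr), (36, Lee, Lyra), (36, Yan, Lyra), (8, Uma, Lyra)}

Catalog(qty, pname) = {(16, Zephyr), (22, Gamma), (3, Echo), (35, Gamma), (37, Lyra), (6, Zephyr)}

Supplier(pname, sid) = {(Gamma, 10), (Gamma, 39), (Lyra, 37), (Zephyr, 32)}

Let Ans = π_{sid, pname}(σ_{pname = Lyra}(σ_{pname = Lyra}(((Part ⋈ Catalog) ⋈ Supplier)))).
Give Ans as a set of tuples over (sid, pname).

{(37, Lyra)}

Part ⋈ Catalog (natural join on pname): {(14, Gus, Echo, 3), (17, Vic, Echo, 3), (22, Xia, Zephyr, 16), (22, Xia, Zephyr, 6), (23, Mo, Gamma, 22), (23, Mo, Gamma, 35), (24, Eve, Echo, 3), (33, Xia, Zephyr, 16), (33, Xia, Zephyr, 6), (36, Lee, Lyra, 37), (36, Yan, Lyra, 37), (8, Uma, Lyra, 37)}
(Part ⋈ Catalog) ⋈ Supplier (natural join on pname): {(22, Xia, Zephyr, 16, 32), (22, Xia, Zephyr, 6, 32), (23, Mo, Gamma, 22, 10), (23, Mo, Gamma, 22, 39), (23, Mo, Gamma, 35, 10), (23, Mo, Gamma, 35, 39), (33, Xia, Zephyr, 16, 32), (33, Xia, Zephyr, 6, 32), (36, Lee, Lyra, 37, 37), (36, Yan, Lyra, 37, 37), (8, Uma, Lyra, 37, 37)}
Selection pname = Lyra: {(36, Lee, Lyra, 37, 37), (36, Yan, Lyra, 37, 37), (8, Uma, Lyra, 37, 37)}
Selection pname = Lyra: {(36, Lee, Lyra, 37, 37), (36, Yan, Lyra, 37, 37), (8, Uma, Lyra, 37, 37)}
π_{sid, pname} gives {(37, Lyra)} (2 duplicate(s) eliminated).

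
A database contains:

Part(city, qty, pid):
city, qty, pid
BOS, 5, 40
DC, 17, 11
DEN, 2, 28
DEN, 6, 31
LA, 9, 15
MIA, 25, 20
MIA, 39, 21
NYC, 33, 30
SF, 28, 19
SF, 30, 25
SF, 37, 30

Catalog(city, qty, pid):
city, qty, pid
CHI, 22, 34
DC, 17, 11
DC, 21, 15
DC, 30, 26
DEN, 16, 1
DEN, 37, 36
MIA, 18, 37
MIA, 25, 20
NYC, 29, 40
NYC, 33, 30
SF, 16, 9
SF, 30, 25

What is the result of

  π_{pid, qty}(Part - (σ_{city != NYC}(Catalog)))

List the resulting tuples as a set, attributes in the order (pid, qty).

{(15, 9), (19, 28), (21, 39), (28, 2), (30, 33), (30, 37), (31, 6), (40, 5)}

Apply σ_{city != NYC}; surviving tuples: {(CHI, 22, 34), (DC, 17, 11), (DC, 21, 15), (DC, 30, 26), (DEN, 16, 1), (DEN, 37, 36), (MIA, 18, 37), (MIA, 25, 20), (SF, 16, 9), (SF, 30, 25)}
Difference: {(BOS, 5, 40), (DC, 17, 11), (DEN, 2, 28), (DEN, 6, 31), (LA, 9, 15), (MIA, 25, 20), (MIA, 39, 21), (NYC, 33, 30), (SF, 28, 19), (SF, 30, 25), (SF, 37, 30)} with {(CHI, 22, 34), (DC, 17, 11), (DC, 21, 15), (DC, 30, 26), (DEN, 16, 1), (DEN, 37, 36), (MIA, 18, 37), (MIA, 25, 20), (SF, 16, 9), (SF, 30, 25)} → {(BOS, 5, 40), (DEN, 2, 28), (DEN, 6, 31), (LA, 9, 15), (MIA, 39, 21), (NYC, 33, 30), (SF, 28, 19), (SF, 37, 30)}
π[pid, qty]: project onto (pid, qty) → {(15, 9), (19, 28), (21, 39), (28, 2), (30, 33), (30, 37), (31, 6), (40, 5)}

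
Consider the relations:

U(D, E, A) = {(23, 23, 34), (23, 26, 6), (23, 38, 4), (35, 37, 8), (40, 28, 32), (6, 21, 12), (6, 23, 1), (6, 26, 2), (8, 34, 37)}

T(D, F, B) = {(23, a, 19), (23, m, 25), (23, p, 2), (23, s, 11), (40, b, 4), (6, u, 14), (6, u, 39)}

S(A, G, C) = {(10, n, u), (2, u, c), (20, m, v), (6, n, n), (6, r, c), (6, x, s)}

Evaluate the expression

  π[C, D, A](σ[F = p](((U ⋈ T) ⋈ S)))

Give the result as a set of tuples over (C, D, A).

Natural join on D: {(23, 23, 34, a, 19), (23, 23, 34, m, 25), (23, 23, 34, p, 2), (23, 23, 34, s, 11), (23, 26, 6, a, 19), (23, 26, 6, m, 25), (23, 26, 6, p, 2), (23, 26, 6, s, 11), (23, 38, 4, a, 19), (23, 38, 4, m, 25), (23, 38, 4, p, 2), (23, 38, 4, s, 11), (40, 28, 32, b, 4), (6, 21, 12, u, 14), (6, 21, 12, u, 39), (6, 23, 1, u, 14), (6, 23, 1, u, 39), (6, 26, 2, u, 14), (6, 26, 2, u, 39)}
Natural join on A: {(23, 26, 6, a, 19, n, n), (23, 26, 6, a, 19, r, c), (23, 26, 6, a, 19, x, s), (23, 26, 6, m, 25, n, n), (23, 26, 6, m, 25, r, c), (23, 26, 6, m, 25, x, s), (23, 26, 6, p, 2, n, n), (23, 26, 6, p, 2, r, c), (23, 26, 6, p, 2, x, s), (23, 26, 6, s, 11, n, n), (23, 26, 6, s, 11, r, c), (23, 26, 6, s, 11, x, s), (6, 26, 2, u, 14, u, c), (6, 26, 2, u, 39, u, c)}
Selection F = p: {(23, 26, 6, p, 2, n, n), (23, 26, 6, p, 2, r, c), (23, 26, 6, p, 2, x, s)}
Keep only column(s) C, D, A: {(c, 23, 6), (n, 23, 6), (s, 23, 6)}

{(c, 23, 6), (n, 23, 6), (s, 23, 6)}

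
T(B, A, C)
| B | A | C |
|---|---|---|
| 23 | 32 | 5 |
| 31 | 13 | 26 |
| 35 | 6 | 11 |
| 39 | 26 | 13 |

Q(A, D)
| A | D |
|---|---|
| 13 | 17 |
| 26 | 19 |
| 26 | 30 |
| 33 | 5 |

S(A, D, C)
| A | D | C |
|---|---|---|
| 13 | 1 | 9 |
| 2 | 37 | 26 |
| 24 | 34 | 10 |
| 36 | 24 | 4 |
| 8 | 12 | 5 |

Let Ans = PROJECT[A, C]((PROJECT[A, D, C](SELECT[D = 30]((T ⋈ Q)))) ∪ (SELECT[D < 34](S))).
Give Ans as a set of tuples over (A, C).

{(13, 9), (26, 13), (36, 4), (8, 5)}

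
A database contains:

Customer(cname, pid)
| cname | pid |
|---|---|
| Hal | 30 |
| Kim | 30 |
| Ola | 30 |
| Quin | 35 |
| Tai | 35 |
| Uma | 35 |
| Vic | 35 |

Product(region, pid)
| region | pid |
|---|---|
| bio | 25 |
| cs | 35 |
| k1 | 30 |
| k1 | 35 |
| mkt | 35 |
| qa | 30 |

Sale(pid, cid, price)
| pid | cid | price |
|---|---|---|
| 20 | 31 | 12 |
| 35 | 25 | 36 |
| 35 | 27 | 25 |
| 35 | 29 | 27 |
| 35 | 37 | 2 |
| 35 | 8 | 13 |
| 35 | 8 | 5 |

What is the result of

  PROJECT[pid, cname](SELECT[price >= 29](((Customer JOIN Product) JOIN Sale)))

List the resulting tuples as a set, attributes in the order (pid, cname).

Customer ⋈ Product (natural join on pid): {(Hal, 30, k1), (Hal, 30, qa), (Kim, 30, k1), (Kim, 30, qa), (Ola, 30, k1), (Ola, 30, qa), (Quin, 35, cs), (Quin, 35, k1), (Quin, 35, mkt), (Tai, 35, cs), (Tai, 35, k1), (Tai, 35, mkt), (Uma, 35, cs), (Uma, 35, k1), (Uma, 35, mkt), (Vic, 35, cs), (Vic, 35, k1), (Vic, 35, mkt)}
(Customer JOIN Product) ⋈ Sale (natural join on pid): {(Quin, 35, cs, 25, 36), (Quin, 35, cs, 27, 25), (Quin, 35, cs, 29, 27), (Quin, 35, cs, 37, 2), (Quin, 35, cs, 8, 13), (Quin, 35, cs, 8, 5), (Quin, 35, k1, 25, 36), (Quin, 35, k1, 27, 25), (Quin, 35, k1, 29, 27), (Quin, 35, k1, 37, 2), (Quin, 35, k1, 8, 13), (Quin, 35, k1, 8, 5), (Quin, 35, mkt, 25, 36), (Quin, 35, mkt, 27, 25), (Quin, 35, mkt, 29, 27), (Quin, 35, mkt, 37, 2), (Quin, 35, mkt, 8, 13), (Quin, 35, mkt, 8, 5), (Tai, 35, cs, 25, 36), (Tai, 35, cs, 27, 25), (Tai, 35, cs, 29, 27), (Tai, 35, cs, 37, 2), (Tai, 35, cs, 8, 13), (Tai, 35, cs, 8, 5), (Tai, 35, k1, 25, 36), (Tai, 35, k1, 27, 25), (Tai, 35, k1, 29, 27), (Tai, 35, k1, 37, 2), (Tai, 35, k1, 8, 13), (Tai, 35, k1, 8, 5), (Tai, 35, mkt, 25, 36), (Tai, 35, mkt, 27, 25), (Tai, 35, mkt, 29, 27), (Tai, 35, mkt, 37, 2), (Tai, 35, mkt, 8, 13), (Tai, 35, mkt, 8, 5), (Uma, 35, cs, 25, 36), (Uma, 35, cs, 27, 25), (Uma, 35, cs, 29, 27), (Uma, 35, cs, 37, 2), (Uma, 35, cs, 8, 13), (Uma, 35, cs, 8, 5), (Uma, 35, k1, 25, 36), (Uma, 35, k1, 27, 25), (Uma, 35, k1, 29, 27), (Uma, 35, k1, 37, 2), (Uma, 35, k1, 8, 13), (Uma, 35, k1, 8, 5), (Uma, 35, mkt, 25, 36), (Uma, 35, mkt, 27, 25), (Uma, 35, mkt, 29, 27), (Uma, 35, mkt, 37, 2), (Uma, 35, mkt, 8, 13), (Uma, 35, mkt, 8, 5), (Vic, 35, cs, 25, 36), (Vic, 35, cs, 27, 25), (Vic, 35, cs, 29, 27), (Vic, 35, cs, 37, 2), (Vic, 35, cs, 8, 13), (Vic, 35, cs, 8, 5), (Vic, 35, k1, 25, 36), (Vic, 35, k1, 27, 25), (Vic, 35, k1, 29, 27), (Vic, 35, k1, 37, 2), (Vic, 35, k1, 8, 13), (Vic, 35, k1, 8, 5), (Vic, 35, mkt, 25, 36), (Vic, 35, mkt, 27, 25), (Vic, 35, mkt, 29, 27), (Vic, 35, mkt, 37, 2), (Vic, 35, mkt, 8, 13), (Vic, 35, mkt, 8, 5)}
Filtering on price >= 29 leaves {(Quin, 35, cs, 25, 36), (Quin, 35, k1, 25, 36), (Quin, 35, mkt, 25, 36), (Tai, 35, cs, 25, 36), (Tai, 35, k1, 25, 36), (Tai, 35, mkt, 25, 36), (Uma, 35, cs, 25, 36), (Uma, 35, k1, 25, 36), (Uma, 35, mkt, 25, 36), (Vic, 35, cs, 25, 36), (Vic, 35, k1, 25, 36), (Vic, 35, mkt, 25, 36)}.
Projecting to pid, cname (8 duplicate(s) eliminated): {(35, Quin), (35, Tai), (35, Uma), (35, Vic)}

{(35, Quin), (35, Tai), (35, Uma), (35, Vic)}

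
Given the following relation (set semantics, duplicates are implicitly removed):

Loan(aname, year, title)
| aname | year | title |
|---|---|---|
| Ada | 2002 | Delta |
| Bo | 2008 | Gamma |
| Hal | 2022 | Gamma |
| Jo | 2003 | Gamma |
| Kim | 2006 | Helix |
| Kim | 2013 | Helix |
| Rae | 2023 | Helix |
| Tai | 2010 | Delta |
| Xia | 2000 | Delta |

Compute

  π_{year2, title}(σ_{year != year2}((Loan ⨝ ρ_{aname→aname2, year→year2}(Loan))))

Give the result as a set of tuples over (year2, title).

ρ[aname→aname2, year→year2]: schema becomes (aname2, year2, title); tuples unchanged.
Joining Loan and ρ_{aname→aname2, year→year2}(Loan) on title yields {(Ada, 2002, Delta, Ada, 2002), (Ada, 2002, Delta, Tai, 2010), (Ada, 2002, Delta, Xia, 2000), (Bo, 2008, Gamma, Bo, 2008), (Bo, 2008, Gamma, Hal, 2022), (Bo, 2008, Gamma, Jo, 2003), (Hal, 2022, Gamma, Bo, 2008), (Hal, 2022, Gamma, Hal, 2022), (Hal, 2022, Gamma, Jo, 2003), (Jo, 2003, Gamma, Bo, 2008), (Jo, 2003, Gamma, Hal, 2022), (Jo, 2003, Gamma, Jo, 2003), (Kim, 2006, Helix, Kim, 2006), (Kim, 2006, Helix, Kim, 2013), (Kim, 2006, Helix, Rae, 2023), (Kim, 2013, Helix, Kim, 2006), (Kim, 2013, Helix, Kim, 2013), (Kim, 2013, Helix, Rae, 2023), (Rae, 2023, Helix, Kim, 2006), (Rae, 2023, Helix, Kim, 2013), (Rae, 2023, Helix, Rae, 2023), (Tai, 2010, Delta, Ada, 2002), (Tai, 2010, Delta, Tai, 2010), (Tai, 2010, Delta, Xia, 2000), (Xia, 2000, Delta, Ada, 2002), (Xia, 2000, Delta, Tai, 2010), (Xia, 2000, Delta, Xia, 2000)}.
σ[year != year2]: keep tuples satisfying year != year2 → {(Ada, 2002, Delta, Tai, 2010), (Ada, 2002, Delta, Xia, 2000), (Bo, 2008, Gamma, Hal, 2022), (Bo, 2008, Gamma, Jo, 2003), (Hal, 2022, Gamma, Bo, 2008), (Hal, 2022, Gamma, Jo, 2003), (Jo, 2003, Gamma, Bo, 2008), (Jo, 2003, Gamma, Hal, 2022), (Kim, 2006, Helix, Kim, 2013), (Kim, 2006, Helix, Rae, 2023), (Kim, 2013, Helix, Kim, 2006), (Kim, 2013, Helix, Rae, 2023), (Rae, 2023, Helix, Kim, 2006), (Rae, 2023, Helix, Kim, 2013), (Tai, 2010, Delta, Ada, 2002), (Tai, 2010, Delta, Xia, 2000), (Xia, 2000, Delta, Ada, 2002), (Xia, 2000, Delta, Tai, 2010)}
π_{year2, title} gives {(2000, Delta), (2002, Delta), (2003, Gamma), (2006, Helix), (2008, Gamma), (2010, Delta), (2013, Helix), (2022, Gamma), (2023, Helix)} (9 duplicate(s) eliminated).

{(2000, Delta), (2002, Delta), (2003, Gamma), (2006, Helix), (2008, Gamma), (2010, Delta), (2013, Helix), (2022, Gamma), (2023, Helix)}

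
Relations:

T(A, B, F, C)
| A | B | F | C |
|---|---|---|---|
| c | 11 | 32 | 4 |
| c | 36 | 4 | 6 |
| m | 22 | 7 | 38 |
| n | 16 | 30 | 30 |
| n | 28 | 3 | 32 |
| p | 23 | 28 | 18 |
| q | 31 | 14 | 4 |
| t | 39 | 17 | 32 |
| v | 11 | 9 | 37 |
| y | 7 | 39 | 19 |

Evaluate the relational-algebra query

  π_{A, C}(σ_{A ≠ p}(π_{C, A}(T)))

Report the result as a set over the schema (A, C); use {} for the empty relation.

{(c, 4), (c, 6), (m, 38), (n, 30), (n, 32), (q, 4), (t, 32), (v, 37), (y, 19)}

π_{C, A} gives {(18, p), (19, y), (30, n), (32, n), (32, t), (37, v), (38, m), (4, c), (4, q), (6, c)}.
Apply σ_{A ≠ p}; surviving tuples: {(19, y), (30, n), (32, n), (32, t), (37, v), (38, m), (4, c), (4, q), (6, c)}
π_{A, C} gives {(c, 4), (c, 6), (m, 38), (n, 30), (n, 32), (q, 4), (t, 32), (v, 37), (y, 19)}.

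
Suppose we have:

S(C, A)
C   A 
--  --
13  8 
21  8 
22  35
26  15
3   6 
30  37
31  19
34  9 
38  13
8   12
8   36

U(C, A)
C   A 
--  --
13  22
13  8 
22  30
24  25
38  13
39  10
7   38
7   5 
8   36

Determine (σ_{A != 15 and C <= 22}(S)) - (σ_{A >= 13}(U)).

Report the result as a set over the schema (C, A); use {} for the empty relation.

Apply σ_{A != 15 and C <= 22}; surviving tuples: {(13, 8), (21, 8), (22, 35), (3, 6), (8, 12), (8, 36)}
Apply σ_{A >= 13}; surviving tuples: {(13, 22), (22, 30), (24, 25), (38, 13), (7, 38), (8, 36)}
Taking the difference: {(13, 8), (21, 8), (22, 35), (3, 6), (8, 12)}

{(13, 8), (21, 8), (22, 35), (3, 6), (8, 12)}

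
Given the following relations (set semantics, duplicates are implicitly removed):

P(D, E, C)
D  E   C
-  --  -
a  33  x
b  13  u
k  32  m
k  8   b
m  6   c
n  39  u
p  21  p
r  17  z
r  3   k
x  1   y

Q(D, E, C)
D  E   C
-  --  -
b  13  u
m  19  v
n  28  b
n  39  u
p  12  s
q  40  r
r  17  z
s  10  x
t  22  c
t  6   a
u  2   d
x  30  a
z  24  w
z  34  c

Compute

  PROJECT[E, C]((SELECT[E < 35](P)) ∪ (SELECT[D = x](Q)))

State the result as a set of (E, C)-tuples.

{(1, y), (13, u), (17, z), (21, p), (3, k), (30, a), (32, m), (33, x), (6, c), (8, b)}

Selection E < 35: {(a, 33, x), (b, 13, u), (k, 32, m), (k, 8, b), (m, 6, c), (p, 21, p), (r, 17, z), (r, 3, k), (x, 1, y)}
Selection D = x: {(x, 30, a)}
Set union of the two operands is {(a, 33, x), (b, 13, u), (k, 32, m), (k, 8, b), (m, 6, c), (p, 21, p), (r, 17, z), (r, 3, k), (x, 1, y), (x, 30, a)}.
π_{E, C} gives {(1, y), (13, u), (17, z), (21, p), (3, k), (30, a), (32, m), (33, x), (6, c), (8, b)}.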